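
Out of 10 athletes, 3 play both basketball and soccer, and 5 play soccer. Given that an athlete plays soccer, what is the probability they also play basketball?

P(A ∩ B) = 3/10
P(B) = 5/10 = 1/2
P(A|B) = P(A ∩ B) / P(B) = (3/10) / (1/2) = 3/5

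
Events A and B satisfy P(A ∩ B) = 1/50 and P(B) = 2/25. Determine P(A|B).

P(A|B) = P(A ∩ B) / P(B)
= (1/50) / (2/25)
= 1/4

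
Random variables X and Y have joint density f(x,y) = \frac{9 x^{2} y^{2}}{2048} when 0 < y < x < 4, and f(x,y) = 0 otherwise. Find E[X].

f_X(x) = ∫_0^x \frac{9 x^{2} y^{2}}{2048} dy = \frac{3 x^{5}}{2048}
E[X] = ∫_0^4 x × (\frac{3 x^{5}}{2048}) dx = \frac{24}{7}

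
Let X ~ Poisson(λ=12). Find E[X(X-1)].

E[X(X-1)] = E[X² - X] = E[X²] - E[X]
E[X] = 12
E[X²] = Var(X) + (E[X])² = 12 + (12)² = 156
E[X(X-1)] = 156 - 12 = 144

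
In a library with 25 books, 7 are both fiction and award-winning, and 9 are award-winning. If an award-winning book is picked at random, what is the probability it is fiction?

P(A ∩ B) = 7/25
P(B) = 9/25
P(A|B) = P(A ∩ B) / P(B) = (7/25) / (9/25) = 7/9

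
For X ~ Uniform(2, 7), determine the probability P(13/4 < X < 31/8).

P(13/4 < X < 31/8) = ∫_{13/4}^{31/8} f(x) dx
where f(x) = \frac{1}{5}
= \frac{1}{8}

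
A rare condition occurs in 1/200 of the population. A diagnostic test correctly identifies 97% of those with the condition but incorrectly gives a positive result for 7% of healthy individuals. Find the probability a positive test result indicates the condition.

Let D = the rare event, + = positive/flagged.
P(D) = 1/200
P(+|D) = 97/100
P(+|D') = 7/100
P(+) = P(+|D)P(D) + P(+|D')P(D')
     = \frac{97}{100} × \frac{1}{200} + \frac{7}{100} × \frac{199}{200}
     = \frac{149}{2000}
P(D|+) = P(+|D)P(D)/P(+) = \frac{97}{1490}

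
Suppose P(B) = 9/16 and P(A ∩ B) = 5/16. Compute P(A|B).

P(A|B) = P(A ∩ B) / P(B)
= (5/16) / (9/16)
= 5/9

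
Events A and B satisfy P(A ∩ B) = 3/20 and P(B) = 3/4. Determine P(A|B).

P(A|B) = P(A ∩ B) / P(B)
= (3/20) / (3/4)
= 1/5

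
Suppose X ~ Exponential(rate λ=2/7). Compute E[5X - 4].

For X ~ Exponential(rate λ=2/7):
E[X] = \frac{7}{2}
E[5X - 4] = 5 × E[X] - 4 = \frac{27}{2}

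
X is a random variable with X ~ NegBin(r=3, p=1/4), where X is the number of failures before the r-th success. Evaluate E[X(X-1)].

E[X(X-1)] = E[X² - X] = E[X²] - E[X]
E[X] = 9
E[X²] = Var(X) + (E[X])² = 36 + (9)² = 117
E[X(X-1)] = 117 - 9 = 108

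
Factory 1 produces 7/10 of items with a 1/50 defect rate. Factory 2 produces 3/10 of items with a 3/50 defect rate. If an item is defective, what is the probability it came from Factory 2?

Using Bayes' theorem:
P(F1) = 7/10, P(D|F1) = 1/50
P(F2) = 3/10, P(D|F2) = 3/50
P(D) = P(D|F1)P(F1) + P(D|F2)P(F2)
     = \frac{4}{125}
P(F2|D) = P(D|F2)P(F2) / P(D)
= \frac{9}{16}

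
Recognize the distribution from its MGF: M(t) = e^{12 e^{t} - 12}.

The MGF M(t) = e^{12 e^{t} - 12} is the standard form for the Poisson distribution.
Comparing with the known MGF formula identifies: Poisson(λ=12)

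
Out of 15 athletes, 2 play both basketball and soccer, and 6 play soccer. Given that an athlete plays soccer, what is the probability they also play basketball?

P(A ∩ B) = 2/15
P(B) = 6/15 = 2/5
P(A|B) = P(A ∩ B) / P(B) = (2/15) / (2/5) = 1/3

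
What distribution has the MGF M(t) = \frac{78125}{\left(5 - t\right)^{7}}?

The MGF M(t) = \frac{78125}{\left(5 - t\right)^{7}} is the standard form for the Gamma distribution.
Comparing with the known MGF formula identifies: Gamma(shape α=7, rate β=5)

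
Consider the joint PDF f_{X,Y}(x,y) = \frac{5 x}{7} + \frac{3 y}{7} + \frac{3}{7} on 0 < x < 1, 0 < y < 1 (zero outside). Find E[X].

E[X] = ∫_0^1 ∫_0^1 x × f(x,y) dy dx
= ∫_0^1 ∫_0^1 x × (\frac{5 x}{7} + \frac{3 y}{7} + \frac{3}{7}) dy dx
= \frac{47}{84}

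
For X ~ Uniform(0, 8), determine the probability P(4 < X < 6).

P(4 < X < 6) = ∫_{4}^{6} f(x) dx
where f(x) = \frac{1}{8}
= \frac{1}{4}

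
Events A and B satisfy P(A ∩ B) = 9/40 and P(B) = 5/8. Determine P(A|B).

P(A|B) = P(A ∩ B) / P(B)
= (9/40) / (5/8)
= 9/25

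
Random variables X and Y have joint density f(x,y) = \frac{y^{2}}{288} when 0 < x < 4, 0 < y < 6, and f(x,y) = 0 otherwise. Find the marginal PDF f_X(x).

f_X(x) = ∫_0^6 f(x,y) dy
= ∫_0^6 \frac{y^{2}}{288} dy
= \frac{1}{4} for 0 < x < 4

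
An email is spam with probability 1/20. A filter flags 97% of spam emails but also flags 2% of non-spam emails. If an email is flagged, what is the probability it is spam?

Let D = the rare event, + = positive/flagged.
P(D) = 1/20
P(+|D) = 97/100
P(+|D') = 2/100 = 1/50
P(+) = P(+|D)P(D) + P(+|D')P(D')
     = \frac{97}{100} × \frac{1}{20} + \frac{1}{50} × \frac{19}{20}
     = \frac{27}{400}
P(D|+) = P(+|D)P(D)/P(+) = \frac{97}{135}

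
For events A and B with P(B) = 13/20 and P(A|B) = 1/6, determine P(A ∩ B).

By definition, P(A|B) = P(A ∩ B) / P(B)
So P(A ∩ B) = P(A|B) × P(B)
= 1/6 × 13/20
= 13/120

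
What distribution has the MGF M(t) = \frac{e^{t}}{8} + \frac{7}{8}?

The MGF M(t) = \frac{e^{t}}{8} + \frac{7}{8} is the standard form for the Bernoulli distribution.
Comparing with the known MGF formula identifies: Bernoulli(p=1/8)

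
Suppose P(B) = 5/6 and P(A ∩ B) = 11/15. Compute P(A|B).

P(A|B) = P(A ∩ B) / P(B)
= (11/15) / (5/6)
= 22/25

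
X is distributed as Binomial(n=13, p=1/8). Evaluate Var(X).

For X ~ Binomial(n=13, p=1/8):
Var(X) = \frac{91}{64}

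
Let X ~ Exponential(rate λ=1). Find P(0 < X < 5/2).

P(0 < X < 5/2) = ∫_{0}^{5/2} f(x) dx
where f(x) = e^{- x}
= 1 - e^{- \frac{5}{2}}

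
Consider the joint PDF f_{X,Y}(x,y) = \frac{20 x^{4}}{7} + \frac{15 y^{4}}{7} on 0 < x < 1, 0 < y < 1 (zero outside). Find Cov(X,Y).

E[XY] = ∫∫ xy × f(x,y) dx dy = \frac{5}{12}
E[X] = \frac{29}{42}
E[Y] = \frac{9}{14}
Cov(X,Y) = E[XY] - E[X]E[Y] = - \frac{4}{147}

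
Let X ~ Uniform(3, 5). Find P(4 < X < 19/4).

P(4 < X < 19/4) = ∫_{4}^{19/4} f(x) dx
where f(x) = \frac{1}{2}
= \frac{3}{8}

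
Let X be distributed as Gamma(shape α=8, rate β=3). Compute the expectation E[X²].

Using the identity E[X²] = Var(X) + (E[X])²:
E[X] = \frac{8}{3}
Var(X) = \frac{8}{9}
E[X²] = \frac{8}{9} + (\frac{8}{3})²
= 8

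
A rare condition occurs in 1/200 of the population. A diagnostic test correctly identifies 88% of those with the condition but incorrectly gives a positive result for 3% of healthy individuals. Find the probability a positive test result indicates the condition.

Let D = the rare event, + = positive/flagged.
P(D) = 1/200
P(+|D) = 88/100 = 22/25
P(+|D') = 3/100
P(+) = P(+|D)P(D) + P(+|D')P(D')
     = \frac{22}{25} × \frac{1}{200} + \frac{3}{100} × \frac{199}{200}
     = \frac{137}{4000}
P(D|+) = P(+|D)P(D)/P(+) = \frac{88}{685}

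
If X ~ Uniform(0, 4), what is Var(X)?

For X ~ Uniform(0, 4):
Var(X) = \frac{4}{3}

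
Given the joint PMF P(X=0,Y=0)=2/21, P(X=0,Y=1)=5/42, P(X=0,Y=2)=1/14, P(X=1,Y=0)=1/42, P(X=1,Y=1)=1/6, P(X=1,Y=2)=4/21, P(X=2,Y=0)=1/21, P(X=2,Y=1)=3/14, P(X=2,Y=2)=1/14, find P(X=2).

P(X=2) = P(X=2,Y=0) + P(X=2,Y=1) + P(X=2,Y=2)
= 1/21 + 3/14 + 1/14
= 1/3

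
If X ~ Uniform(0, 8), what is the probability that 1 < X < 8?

P(1 < X < 8) = ∫_{1}^{8} f(x) dx
where f(x) = \frac{1}{8}
= \frac{7}{8}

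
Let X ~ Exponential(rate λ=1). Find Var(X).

For X ~ Exponential(rate λ=1):
Var(X) = 1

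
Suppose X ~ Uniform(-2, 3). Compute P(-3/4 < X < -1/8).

P(-3/4 < X < -1/8) = ∫_{-3/4}^{-1/8} f(x) dx
where f(x) = \frac{1}{5}
= \frac{1}{8}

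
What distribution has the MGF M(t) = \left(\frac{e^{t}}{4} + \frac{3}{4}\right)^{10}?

The MGF M(t) = \left(\frac{e^{t}}{4} + \frac{3}{4}\right)^{10} is the standard form for the Binomial distribution.
Comparing with the known MGF formula identifies: Binomial(n=10, p=1/4)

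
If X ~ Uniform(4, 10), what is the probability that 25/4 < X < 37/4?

P(25/4 < X < 37/4) = ∫_{25/4}^{37/4} f(x) dx
where f(x) = \frac{1}{6}
= \frac{1}{2}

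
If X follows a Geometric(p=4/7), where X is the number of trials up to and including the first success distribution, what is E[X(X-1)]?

E[X(X-1)] = E[X² - X] = E[X²] - E[X]
E[X] = \frac{7}{4}
E[X²] = Var(X) + (E[X])² = \frac{21}{16} + (\frac{7}{4})² = \frac{35}{8}
E[X(X-1)] = \frac{35}{8} - \frac{7}{4} = \frac{21}{8}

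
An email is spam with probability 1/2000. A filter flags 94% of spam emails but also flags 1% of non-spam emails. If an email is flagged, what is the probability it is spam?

Let D = the rare event, + = positive/flagged.
P(D) = 1/2000
P(+|D) = 94/100 = 47/50
P(+|D') = 1/100
P(+) = P(+|D)P(D) + P(+|D')P(D')
     = \frac{47}{50} × \frac{1}{2000} + \frac{1}{100} × \frac{1999}{2000}
     = \frac{2093}{200000}
P(D|+) = P(+|D)P(D)/P(+) = \frac{94}{2093}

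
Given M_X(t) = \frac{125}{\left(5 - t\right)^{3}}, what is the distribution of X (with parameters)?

The MGF M(t) = \frac{125}{\left(5 - t\right)^{3}} is the standard form for the Gamma distribution.
Comparing with the known MGF formula identifies: Gamma(shape α=3, rate β=5)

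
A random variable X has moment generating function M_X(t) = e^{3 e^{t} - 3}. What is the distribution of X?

The MGF M(t) = e^{3 e^{t} - 3} is the standard form for the Poisson distribution.
Comparing with the known MGF formula identifies: Poisson(λ=3)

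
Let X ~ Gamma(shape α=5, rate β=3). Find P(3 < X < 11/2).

P(3 < X < 11/2) = ∫_{3}^{11/2} f(x) dx
where f(x) = \frac{81 x^{4} e^{- 3 x}}{8}
= - \frac{510803}{128 e^{\frac{33}{2}}} + \frac{3563}{8 e^{9}}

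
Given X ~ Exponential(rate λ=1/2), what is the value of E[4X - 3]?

For X ~ Exponential(rate λ=1/2):
E[X] = 2
E[4X - 3] = 4 × E[X] - 3 = 5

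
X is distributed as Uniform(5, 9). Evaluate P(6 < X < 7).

P(6 < X < 7) = ∫_{6}^{7} f(x) dx
where f(x) = \frac{1}{4}
= \frac{1}{4}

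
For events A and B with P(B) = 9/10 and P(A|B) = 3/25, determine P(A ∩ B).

By definition, P(A|B) = P(A ∩ B) / P(B)
So P(A ∩ B) = P(A|B) × P(B)
= 3/25 × 9/10
= 27/250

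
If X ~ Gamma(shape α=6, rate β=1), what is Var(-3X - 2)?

For X ~ Gamma(shape α=6, rate β=1):
Var(X) = 6
Var(-3X - 2) = (-3)² × Var(X) = 9 × 6 = 54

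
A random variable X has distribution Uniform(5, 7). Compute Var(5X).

For X ~ Uniform(5, 7):
Var(X) = \frac{1}{3}
Var(5X) = (5)² × Var(X) = 25 × \frac{1}{3} = \frac{25}{3}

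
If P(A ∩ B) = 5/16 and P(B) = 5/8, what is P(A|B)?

P(A|B) = P(A ∩ B) / P(B)
= (5/16) / (5/8)
= 1/2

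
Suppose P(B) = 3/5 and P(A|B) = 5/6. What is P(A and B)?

By definition, P(A|B) = P(A ∩ B) / P(B)
So P(A ∩ B) = P(A|B) × P(B)
= 5/6 × 3/5
= 1/2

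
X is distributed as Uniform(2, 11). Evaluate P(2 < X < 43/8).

P(2 < X < 43/8) = ∫_{2}^{43/8} f(x) dx
where f(x) = \frac{1}{9}
= \frac{3}{8}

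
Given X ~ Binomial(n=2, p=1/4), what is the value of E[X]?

For X ~ Binomial(n=2, p=1/4), the expected value is:
E[X] = \frac{1}{2}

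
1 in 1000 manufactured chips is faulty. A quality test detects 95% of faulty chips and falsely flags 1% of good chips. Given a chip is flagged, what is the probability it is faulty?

Let D = the rare event, + = positive/flagged.
P(D) = 1/1000
P(+|D) = 95/100 = 19/20
P(+|D') = 1/100
P(+) = P(+|D)P(D) + P(+|D')P(D')
     = \frac{19}{20} × \frac{1}{1000} + \frac{1}{100} × \frac{999}{1000}
     = \frac{547}{50000}
P(D|+) = P(+|D)P(D)/P(+) = \frac{95}{1094}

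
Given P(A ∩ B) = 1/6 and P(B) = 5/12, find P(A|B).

P(A|B) = P(A ∩ B) / P(B)
= (1/6) / (5/12)
= 2/5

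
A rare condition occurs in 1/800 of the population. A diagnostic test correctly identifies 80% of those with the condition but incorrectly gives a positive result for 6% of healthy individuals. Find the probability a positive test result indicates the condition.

Let D = the rare event, + = positive/flagged.
P(D) = 1/800
P(+|D) = 80/100 = 4/5
P(+|D') = 6/100 = 3/50
P(+) = P(+|D)P(D) + P(+|D')P(D')
     = \frac{4}{5} × \frac{1}{800} + \frac{3}{50} × \frac{799}{800}
     = \frac{2437}{40000}
P(D|+) = P(+|D)P(D)/P(+) = \frac{40}{2437}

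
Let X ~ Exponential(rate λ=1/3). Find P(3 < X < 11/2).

P(3 < X < 11/2) = ∫_{3}^{11/2} f(x) dx
where f(x) = \frac{e^{- \frac{x}{3}}}{3}
= - \frac{1}{e^{\frac{11}{6}}} + e^{-1}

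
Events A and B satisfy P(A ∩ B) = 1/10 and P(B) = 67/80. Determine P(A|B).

P(A|B) = P(A ∩ B) / P(B)
= (1/10) / (67/80)
= 8/67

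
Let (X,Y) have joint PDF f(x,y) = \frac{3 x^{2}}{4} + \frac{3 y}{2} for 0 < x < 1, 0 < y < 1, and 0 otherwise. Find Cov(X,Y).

E[XY] = ∫∫ xy × f(x,y) dx dy = \frac{11}{32}
E[X] = \frac{9}{16}
E[Y] = \frac{5}{8}
Cov(X,Y) = E[XY] - E[X]E[Y] = - \frac{1}{128}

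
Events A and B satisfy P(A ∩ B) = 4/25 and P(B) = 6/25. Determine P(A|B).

P(A|B) = P(A ∩ B) / P(B)
= (4/25) / (6/25)
= 2/3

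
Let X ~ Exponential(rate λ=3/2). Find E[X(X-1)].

E[X(X-1)] = E[X² - X] = E[X²] - E[X]
E[X] = \frac{2}{3}
E[X²] = Var(X) + (E[X])² = \frac{4}{9} + (\frac{2}{3})² = \frac{8}{9}
E[X(X-1)] = \frac{8}{9} - \frac{2}{3} = \frac{2}{9}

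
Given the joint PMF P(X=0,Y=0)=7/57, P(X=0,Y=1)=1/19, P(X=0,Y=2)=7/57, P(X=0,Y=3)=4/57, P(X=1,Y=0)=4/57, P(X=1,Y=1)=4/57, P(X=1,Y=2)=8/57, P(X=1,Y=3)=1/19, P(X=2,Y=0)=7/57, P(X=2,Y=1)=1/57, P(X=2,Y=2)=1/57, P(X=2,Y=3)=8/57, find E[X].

First find marginal of X:
P(X=0) = 7/19
P(X=1) = 1/3
P(X=2) = 17/57
E[X] = 0 × 7/19 + 1 × 1/3 + 2 × 17/57 = 53/57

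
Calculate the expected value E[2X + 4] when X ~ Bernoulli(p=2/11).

For X ~ Bernoulli(p=2/11):
E[X] = \frac{2}{11}
E[2X + 4] = 2 × E[X] + 4 = \frac{48}{11}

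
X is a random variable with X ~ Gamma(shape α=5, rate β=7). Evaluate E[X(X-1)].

E[X(X-1)] = E[X² - X] = E[X²] - E[X]
E[X] = \frac{5}{7}
E[X²] = Var(X) + (E[X])² = \frac{5}{49} + (\frac{5}{7})² = \frac{30}{49}
E[X(X-1)] = \frac{30}{49} - \frac{5}{7} = - \frac{5}{49}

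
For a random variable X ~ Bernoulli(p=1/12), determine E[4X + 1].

For X ~ Bernoulli(p=1/12):
E[X] = \frac{1}{12}
E[4X + 1] = 4 × E[X] + 1 = \frac{4}{3}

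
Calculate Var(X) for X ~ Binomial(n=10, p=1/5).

For X ~ Binomial(n=10, p=1/5):
Var(X) = \frac{8}{5}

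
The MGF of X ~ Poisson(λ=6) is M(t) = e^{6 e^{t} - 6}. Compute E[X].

To find E[X], compute M^(1)(0):
M^(1)(t) = 6 e^{t} e^{6 e^{t} - 6}
M^(1)(0) = 6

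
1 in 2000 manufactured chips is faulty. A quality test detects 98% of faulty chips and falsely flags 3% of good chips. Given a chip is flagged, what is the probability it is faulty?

Let D = the rare event, + = positive/flagged.
P(D) = 1/2000
P(+|D) = 98/100 = 49/50
P(+|D') = 3/100
P(+) = P(+|D)P(D) + P(+|D')P(D')
     = \frac{49}{50} × \frac{1}{2000} + \frac{3}{100} × \frac{1999}{2000}
     = \frac{1219}{40000}
P(D|+) = P(+|D)P(D)/P(+) = \frac{98}{6095}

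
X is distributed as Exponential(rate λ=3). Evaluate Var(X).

For X ~ Exponential(rate λ=3):
Var(X) = \frac{1}{9}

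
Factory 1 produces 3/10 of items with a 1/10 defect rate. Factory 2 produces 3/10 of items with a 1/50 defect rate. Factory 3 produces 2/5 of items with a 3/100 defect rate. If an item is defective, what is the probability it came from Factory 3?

Using Bayes' theorem:
P(F1) = 3/10, P(D|F1) = 1/10
P(F2) = 3/10, P(D|F2) = 1/50
P(F3) = 2/5, P(D|F3) = 3/100
P(D) = P(D|F1)P(F1) + P(D|F2)P(F2) + P(D|F3)P(F3)
     = \frac{6}{125}
P(F3|D) = P(D|F3)P(F3) / P(D)
= \frac{1}{4}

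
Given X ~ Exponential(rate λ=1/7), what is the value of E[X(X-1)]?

E[X(X-1)] = E[X² - X] = E[X²] - E[X]
E[X] = 7
E[X²] = Var(X) + (E[X])² = 49 + (7)² = 98
E[X(X-1)] = 98 - 7 = 91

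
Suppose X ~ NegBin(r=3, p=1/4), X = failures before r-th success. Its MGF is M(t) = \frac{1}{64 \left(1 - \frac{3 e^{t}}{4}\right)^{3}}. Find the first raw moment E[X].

To find E[X], compute M^(1)(0):
M^(1)(t) = \frac{9 e^{t}}{256 \left(1 - \frac{3 e^{t}}{4}\right)^{4}}
M^(1)(0) = 9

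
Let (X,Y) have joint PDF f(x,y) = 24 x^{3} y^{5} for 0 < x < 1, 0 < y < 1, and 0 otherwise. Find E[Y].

E[Y] = ∫_0^1 ∫_0^1 y × f(x,y) dx dy
= \frac{6}{7}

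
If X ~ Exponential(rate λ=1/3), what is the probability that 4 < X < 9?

P(4 < X < 9) = ∫_{4}^{9} f(x) dx
where f(x) = \frac{e^{- \frac{x}{3}}}{3}
= - \frac{1}{e^{3}} + e^{- \frac{4}{3}}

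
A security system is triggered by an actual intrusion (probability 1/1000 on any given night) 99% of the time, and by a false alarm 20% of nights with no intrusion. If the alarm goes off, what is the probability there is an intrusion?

Let D = the rare event, + = positive/flagged.
P(D) = 1/1000
P(+|D) = 99/100
P(+|D') = 20/100 = 1/5
P(+) = P(+|D)P(D) + P(+|D')P(D')
     = \frac{99}{100} × \frac{1}{1000} + \frac{1}{5} × \frac{999}{1000}
     = \frac{20079}{100000}
P(D|+) = P(+|D)P(D)/P(+) = \frac{11}{2231}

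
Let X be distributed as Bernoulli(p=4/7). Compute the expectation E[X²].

Using the identity E[X²] = Var(X) + (E[X])²:
E[X] = \frac{4}{7}
Var(X) = \frac{12}{49}
E[X²] = \frac{12}{49} + (\frac{4}{7})²
= \frac{4}{7}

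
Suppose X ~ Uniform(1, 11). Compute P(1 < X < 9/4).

P(1 < X < 9/4) = ∫_{1}^{9/4} f(x) dx
where f(x) = \frac{1}{10}
= \frac{1}{8}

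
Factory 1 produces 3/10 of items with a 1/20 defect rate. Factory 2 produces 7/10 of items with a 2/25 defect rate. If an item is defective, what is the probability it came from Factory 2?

Using Bayes' theorem:
P(F1) = 3/10, P(D|F1) = 1/20
P(F2) = 7/10, P(D|F2) = 2/25
P(D) = P(D|F1)P(F1) + P(D|F2)P(F2)
     = \frac{71}{1000}
P(F2|D) = P(D|F2)P(F2) / P(D)
= \frac{56}{71}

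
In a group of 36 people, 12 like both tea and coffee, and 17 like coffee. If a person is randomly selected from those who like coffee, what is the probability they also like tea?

P(A ∩ B) = 12/36 = 1/3
P(B) = 17/36
P(A|B) = P(A ∩ B) / P(B) = (1/3) / (17/36) = 12/17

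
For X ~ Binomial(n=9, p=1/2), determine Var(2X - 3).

For X ~ Binomial(n=9, p=1/2):
Var(X) = \frac{9}{4}
Var(2X - 3) = (2)² × Var(X) = 4 × \frac{9}{4} = 9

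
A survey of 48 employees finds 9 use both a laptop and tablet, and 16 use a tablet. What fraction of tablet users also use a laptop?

P(A ∩ B) = 9/48 = 3/16
P(B) = 16/48 = 1/3
P(A|B) = P(A ∩ B) / P(B) = (3/16) / (1/3) = 9/16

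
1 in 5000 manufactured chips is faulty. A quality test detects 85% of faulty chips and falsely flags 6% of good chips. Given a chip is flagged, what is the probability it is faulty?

Let D = the rare event, + = positive/flagged.
P(D) = 1/5000
P(+|D) = 85/100 = 17/20
P(+|D') = 6/100 = 3/50
P(+) = P(+|D)P(D) + P(+|D')P(D')
     = \frac{17}{20} × \frac{1}{5000} + \frac{3}{50} × \frac{4999}{5000}
     = \frac{30079}{500000}
P(D|+) = P(+|D)P(D)/P(+) = \frac{85}{30079}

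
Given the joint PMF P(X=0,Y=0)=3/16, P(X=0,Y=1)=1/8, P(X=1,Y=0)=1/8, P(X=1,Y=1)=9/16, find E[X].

First find marginal of X:
P(X=0) = 5/16
P(X=1) = 11/16
E[X] = 0 × 5/16 + 1 × 11/16 = 11/16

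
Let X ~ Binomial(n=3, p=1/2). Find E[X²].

Using the identity E[X²] = Var(X) + (E[X])²:
E[X] = \frac{3}{2}
Var(X) = \frac{3}{4}
E[X²] = \frac{3}{4} + (\frac{3}{2})²
= 3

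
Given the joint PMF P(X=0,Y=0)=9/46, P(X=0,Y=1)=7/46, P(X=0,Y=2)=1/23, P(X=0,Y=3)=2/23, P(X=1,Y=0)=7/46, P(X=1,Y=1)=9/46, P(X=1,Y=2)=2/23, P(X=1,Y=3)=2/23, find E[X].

First find marginal of X:
P(X=0) = 11/23
P(X=1) = 12/23
E[X] = 0 × 11/23 + 1 × 12/23 = 12/23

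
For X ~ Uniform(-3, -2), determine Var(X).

For X ~ Uniform(-3, -2):
Var(X) = \frac{1}{12}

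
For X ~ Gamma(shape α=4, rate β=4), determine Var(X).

For X ~ Gamma(shape α=4, rate β=4):
Var(X) = \frac{1}{4}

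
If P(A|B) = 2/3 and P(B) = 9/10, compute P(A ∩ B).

By definition, P(A|B) = P(A ∩ B) / P(B)
So P(A ∩ B) = P(A|B) × P(B)
= 2/3 × 9/10
= 3/5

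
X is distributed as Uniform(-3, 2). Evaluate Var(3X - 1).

For X ~ Uniform(-3, 2):
Var(X) = \frac{25}{12}
Var(3X - 1) = (3)² × Var(X) = 9 × \frac{25}{12} = \frac{75}{4}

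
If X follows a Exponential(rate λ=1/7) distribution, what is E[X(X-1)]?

E[X(X-1)] = E[X² - X] = E[X²] - E[X]
E[X] = 7
E[X²] = Var(X) + (E[X])² = 49 + (7)² = 98
E[X(X-1)] = 98 - 7 = 91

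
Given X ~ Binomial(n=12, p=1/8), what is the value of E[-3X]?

For X ~ Binomial(n=12, p=1/8):
E[X] = \frac{3}{2}
E[-3X] = -3 × E[X] + 0 = - \frac{9}{2}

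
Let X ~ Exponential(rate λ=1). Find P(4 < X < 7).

P(4 < X < 7) = ∫_{4}^{7} f(x) dx
where f(x) = e^{- x}
= - \frac{1 - e^{3}}{e^{7}}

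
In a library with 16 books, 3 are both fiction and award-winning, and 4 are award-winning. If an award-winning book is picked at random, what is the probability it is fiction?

P(A ∩ B) = 3/16
P(B) = 4/16 = 1/4
P(A|B) = P(A ∩ B) / P(B) = (3/16) / (1/4) = 3/4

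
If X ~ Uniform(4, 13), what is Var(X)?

For X ~ Uniform(4, 13):
Var(X) = \frac{27}{4}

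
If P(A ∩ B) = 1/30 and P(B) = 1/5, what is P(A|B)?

P(A|B) = P(A ∩ B) / P(B)
= (1/30) / (1/5)
= 1/6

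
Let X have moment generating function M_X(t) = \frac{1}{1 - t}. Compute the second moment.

To find E[X^2], compute M^(2)(0):
M^(1)(t) = \frac{1}{\left(1 - t\right)^{2}}
M^(2)(t) = \frac{2}{\left(1 - t\right)^{3}}
M^(2)(0) = 2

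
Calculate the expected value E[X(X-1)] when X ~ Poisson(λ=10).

E[X(X-1)] = E[X² - X] = E[X²] - E[X]
E[X] = 10
E[X²] = Var(X) + (E[X])² = 10 + (10)² = 110
E[X(X-1)] = 110 - 10 = 100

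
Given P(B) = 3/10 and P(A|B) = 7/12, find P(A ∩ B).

By definition, P(A|B) = P(A ∩ B) / P(B)
So P(A ∩ B) = P(A|B) × P(B)
= 7/12 × 3/10
= 7/40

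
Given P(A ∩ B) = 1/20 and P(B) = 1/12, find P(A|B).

P(A|B) = P(A ∩ B) / P(B)
= (1/20) / (1/12)
= 3/5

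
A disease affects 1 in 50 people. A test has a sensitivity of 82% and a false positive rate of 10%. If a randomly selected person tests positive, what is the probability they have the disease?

Let D = the rare event, + = positive/flagged.
P(D) = 1/50
P(+|D) = 82/100 = 41/50
P(+|D') = 10/100 = 1/10
P(+) = P(+|D)P(D) + P(+|D')P(D')
     = \frac{41}{50} × \frac{1}{50} + \frac{1}{10} × \frac{49}{50}
     = \frac{143}{1250}
P(D|+) = P(+|D)P(D)/P(+) = \frac{41}{286}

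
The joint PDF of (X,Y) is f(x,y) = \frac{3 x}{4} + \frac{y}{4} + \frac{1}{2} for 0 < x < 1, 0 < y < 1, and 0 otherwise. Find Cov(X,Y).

E[XY] = ∫∫ xy × f(x,y) dx dy = \frac{7}{24}
E[X] = \frac{9}{16}
E[Y] = \frac{25}{48}
Cov(X,Y) = E[XY] - E[X]E[Y] = - \frac{1}{768}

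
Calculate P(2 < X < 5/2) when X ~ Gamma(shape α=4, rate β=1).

P(2 < X < 5/2) = ∫_{2}^{5/2} f(x) dx
where f(x) = \frac{x^{3} e^{- x}}{6}
= - \frac{443}{48 e^{\frac{5}{2}}} + \frac{19}{3 e^{2}}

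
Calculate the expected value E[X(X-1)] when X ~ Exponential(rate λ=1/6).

E[X(X-1)] = E[X² - X] = E[X²] - E[X]
E[X] = 6
E[X²] = Var(X) + (E[X])² = 36 + (6)² = 72
E[X(X-1)] = 72 - 6 = 66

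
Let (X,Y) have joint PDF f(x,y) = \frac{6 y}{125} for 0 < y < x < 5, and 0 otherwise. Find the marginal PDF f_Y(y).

f_Y(y) = ∫_y^5 \frac{6 y}{125} dx = \frac{6 y \left(5 - y\right)}{125}
for 0 < y < 5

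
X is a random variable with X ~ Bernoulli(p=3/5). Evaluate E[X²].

Using the identity E[X²] = Var(X) + (E[X])²:
E[X] = \frac{3}{5}
Var(X) = \frac{6}{25}
E[X²] = \frac{6}{25} + (\frac{3}{5})²
= \frac{3}{5}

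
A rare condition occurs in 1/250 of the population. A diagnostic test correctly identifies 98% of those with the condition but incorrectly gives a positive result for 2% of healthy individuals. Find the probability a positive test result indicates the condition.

Let D = the rare event, + = positive/flagged.
P(D) = 1/250
P(+|D) = 98/100 = 49/50
P(+|D') = 2/100 = 1/50
P(+) = P(+|D)P(D) + P(+|D')P(D')
     = \frac{49}{50} × \frac{1}{250} + \frac{1}{50} × \frac{249}{250}
     = \frac{149}{6250}
P(D|+) = P(+|D)P(D)/P(+) = \frac{49}{298}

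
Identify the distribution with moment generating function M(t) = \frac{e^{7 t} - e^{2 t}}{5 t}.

The MGF M(t) = \frac{e^{7 t} - e^{2 t}}{5 t} is the standard form for the Uniform distribution.
Comparing with the known MGF formula identifies: Uniform(2, 7)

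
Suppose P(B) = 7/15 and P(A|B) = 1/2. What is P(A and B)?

By definition, P(A|B) = P(A ∩ B) / P(B)
So P(A ∩ B) = P(A|B) × P(B)
= 1/2 × 7/15
= 7/30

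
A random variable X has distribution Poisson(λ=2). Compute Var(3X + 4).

For X ~ Poisson(λ=2):
Var(X) = 2
Var(3X + 4) = (3)² × Var(X) = 9 × 2 = 18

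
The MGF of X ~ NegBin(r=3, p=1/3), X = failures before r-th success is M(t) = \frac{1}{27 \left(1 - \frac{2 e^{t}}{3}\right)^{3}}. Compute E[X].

To find E[X], compute M^(1)(0):
M^(1)(t) = \frac{2 e^{t}}{27 \left(1 - \frac{2 e^{t}}{3}\right)^{4}}
M^(1)(0) = 6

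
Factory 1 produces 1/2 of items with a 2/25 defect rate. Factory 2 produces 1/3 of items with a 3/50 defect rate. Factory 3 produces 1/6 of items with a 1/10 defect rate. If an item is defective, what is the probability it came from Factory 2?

Using Bayes' theorem:
P(F1) = 1/2, P(D|F1) = 2/25
P(F2) = 1/3, P(D|F2) = 3/50
P(F3) = 1/6, P(D|F3) = 1/10
P(D) = P(D|F1)P(F1) + P(D|F2)P(F2) + P(D|F3)P(F3)
     = \frac{23}{300}
P(F2|D) = P(D|F2)P(F2) / P(D)
= \frac{6}{23}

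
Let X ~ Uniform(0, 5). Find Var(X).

For X ~ Uniform(0, 5):
Var(X) = \frac{25}{12}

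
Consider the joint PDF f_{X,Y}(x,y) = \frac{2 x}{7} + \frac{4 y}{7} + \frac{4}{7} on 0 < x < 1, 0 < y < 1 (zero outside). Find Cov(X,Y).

E[XY] = ∫∫ xy × f(x,y) dx dy = \frac{2}{7}
E[X] = \frac{11}{21}
E[Y] = \frac{23}{42}
Cov(X,Y) = E[XY] - E[X]E[Y] = - \frac{1}{882}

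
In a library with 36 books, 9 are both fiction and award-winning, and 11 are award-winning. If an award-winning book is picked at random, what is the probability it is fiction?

P(A ∩ B) = 9/36 = 1/4
P(B) = 11/36
P(A|B) = P(A ∩ B) / P(B) = (1/4) / (11/36) = 9/11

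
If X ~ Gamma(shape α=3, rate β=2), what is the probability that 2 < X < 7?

P(2 < X < 7) = ∫_{2}^{7} f(x) dx
where f(x) = 4 x^{2} e^{- 2 x}
= \frac{-113 + 13 e^{10}}{e^{14}}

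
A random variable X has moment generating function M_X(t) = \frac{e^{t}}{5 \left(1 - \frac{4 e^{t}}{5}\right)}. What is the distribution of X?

The MGF M(t) = \frac{e^{t}}{5 \left(1 - \frac{4 e^{t}}{5}\right)} is the standard form for the Geometric distribution.
Comparing with the known MGF formula identifies: Geometric(p=1/5), X = trial number of first success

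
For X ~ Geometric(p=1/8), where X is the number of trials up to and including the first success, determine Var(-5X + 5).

For X ~ Geometric(p=1/8), where X is the number of trials up to and including the first success:
Var(X) = 56
Var(-5X + 5) = (-5)² × Var(X) = 25 × 56 = 1400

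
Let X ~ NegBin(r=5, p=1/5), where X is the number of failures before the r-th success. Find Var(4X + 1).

For X ~ NegBin(r=5, p=1/5), where X is the number of failures before the r-th success:
Var(X) = 100
Var(4X + 1) = (4)² × Var(X) = 16 × 100 = 1600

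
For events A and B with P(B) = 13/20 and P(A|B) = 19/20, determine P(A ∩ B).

By definition, P(A|B) = P(A ∩ B) / P(B)
So P(A ∩ B) = P(A|B) × P(B)
= 19/20 × 13/20
= 247/400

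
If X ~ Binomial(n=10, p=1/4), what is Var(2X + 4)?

For X ~ Binomial(n=10, p=1/4):
Var(X) = \frac{15}{8}
Var(2X + 4) = (2)² × Var(X) = 4 × \frac{15}{8} = \frac{15}{2}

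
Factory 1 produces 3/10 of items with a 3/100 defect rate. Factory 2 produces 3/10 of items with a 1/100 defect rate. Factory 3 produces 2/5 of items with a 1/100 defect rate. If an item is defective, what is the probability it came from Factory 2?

Using Bayes' theorem:
P(F1) = 3/10, P(D|F1) = 3/100
P(F2) = 3/10, P(D|F2) = 1/100
P(F3) = 2/5, P(D|F3) = 1/100
P(D) = P(D|F1)P(F1) + P(D|F2)P(F2) + P(D|F3)P(F3)
     = \frac{2}{125}
P(F2|D) = P(D|F2)P(F2) / P(D)
= \frac{3}{16}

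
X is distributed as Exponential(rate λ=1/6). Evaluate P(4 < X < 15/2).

P(4 < X < 15/2) = ∫_{4}^{15/2} f(x) dx
where f(x) = \frac{e^{- \frac{x}{6}}}{6}
= - \frac{1}{e^{\frac{5}{4}}} + e^{- \frac{2}{3}}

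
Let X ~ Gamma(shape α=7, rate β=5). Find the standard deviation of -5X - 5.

For X ~ Gamma(shape α=7, rate β=5):
Var(X) = \frac{7}{25}
SD(X) = √(Var(X)) = √(\frac{7}{25}) = \frac{\sqrt{7}}{5}
SD(-5X - 5) = |-5| × SD(X) = 5 × \frac{\sqrt{7}}{5} = \sqrt{7}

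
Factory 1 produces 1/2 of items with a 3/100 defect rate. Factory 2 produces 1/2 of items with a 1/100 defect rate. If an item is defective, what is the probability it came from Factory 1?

Using Bayes' theorem:
P(F1) = 1/2, P(D|F1) = 3/100
P(F2) = 1/2, P(D|F2) = 1/100
P(D) = P(D|F1)P(F1) + P(D|F2)P(F2)
     = \frac{1}{50}
P(F1|D) = P(D|F1)P(F1) / P(D)
= \frac{3}{4}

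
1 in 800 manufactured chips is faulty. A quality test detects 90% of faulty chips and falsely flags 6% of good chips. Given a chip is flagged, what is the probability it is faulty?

Let D = the rare event, + = positive/flagged.
P(D) = 1/800
P(+|D) = 90/100 = 9/10
P(+|D') = 6/100 = 3/50
P(+) = P(+|D)P(D) + P(+|D')P(D')
     = \frac{9}{10} × \frac{1}{800} + \frac{3}{50} × \frac{799}{800}
     = \frac{1221}{20000}
P(D|+) = P(+|D)P(D)/P(+) = \frac{15}{814}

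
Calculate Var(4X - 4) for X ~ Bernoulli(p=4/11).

For X ~ Bernoulli(p=4/11):
Var(X) = \frac{28}{121}
Var(4X - 4) = (4)² × Var(X) = 16 × \frac{28}{121} = \frac{448}{121}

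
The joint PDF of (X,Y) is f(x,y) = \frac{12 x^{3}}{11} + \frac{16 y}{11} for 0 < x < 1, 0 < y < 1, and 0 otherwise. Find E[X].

E[X] = ∫_0^1 ∫_0^1 x × f(x,y) dy dx
= ∫_0^1 ∫_0^1 x × (\frac{12 x^{3}}{11} + \frac{16 y}{11}) dy dx
= \frac{32}{55}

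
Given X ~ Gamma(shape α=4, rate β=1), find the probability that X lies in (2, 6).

P(2 < X < 6) = ∫_{2}^{6} f(x) dx
where f(x) = \frac{x^{3} e^{- x}}{6}
= \frac{-183 + 19 e^{4}}{3 e^{6}}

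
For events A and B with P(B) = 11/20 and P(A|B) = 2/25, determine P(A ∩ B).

By definition, P(A|B) = P(A ∩ B) / P(B)
So P(A ∩ B) = P(A|B) × P(B)
= 2/25 × 11/20
= 11/250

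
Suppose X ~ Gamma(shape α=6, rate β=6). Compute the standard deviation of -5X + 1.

For X ~ Gamma(shape α=6, rate β=6):
Var(X) = \frac{1}{6}
SD(X) = √(Var(X)) = √(\frac{1}{6}) = \frac{\sqrt{6}}{6}
SD(-5X + 1) = |-5| × SD(X) = 5 × \frac{\sqrt{6}}{6} = \frac{5 \sqrt{6}}{6}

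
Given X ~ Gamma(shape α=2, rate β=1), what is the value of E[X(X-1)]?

E[X(X-1)] = E[X² - X] = E[X²] - E[X]
E[X] = 2
E[X²] = Var(X) + (E[X])² = 2 + (2)² = 6
E[X(X-1)] = 6 - 2 = 4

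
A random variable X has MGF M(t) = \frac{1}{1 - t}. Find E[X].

To find E[X], compute M^(1)(0):
M^(1)(t) = \frac{1}{\left(1 - t\right)^{2}}
M^(1)(0) = 1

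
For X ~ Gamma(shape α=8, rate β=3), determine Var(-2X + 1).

For X ~ Gamma(shape α=8, rate β=3):
Var(X) = \frac{8}{9}
Var(-2X + 1) = (-2)² × Var(X) = 4 × \frac{8}{9} = \frac{32}{9}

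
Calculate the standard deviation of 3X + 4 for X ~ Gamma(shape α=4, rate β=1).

For X ~ Gamma(shape α=4, rate β=1):
Var(X) = 4
SD(X) = √(Var(X)) = √(4) = 2
SD(3X + 4) = |3| × SD(X) = 3 × 2 = 6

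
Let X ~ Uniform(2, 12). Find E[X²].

Using the identity E[X²] = Var(X) + (E[X])²:
E[X] = 7
Var(X) = \frac{25}{3}
E[X²] = \frac{25}{3} + (7)²
= \frac{172}{3}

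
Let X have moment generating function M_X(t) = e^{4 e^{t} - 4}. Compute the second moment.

To find E[X^2], compute M^(2)(0):
M^(1)(t) = 4 e^{t} e^{4 e^{t} - 4}
M^(2)(t) = 16 e^{2 t} e^{4 e^{t} - 4} + 4 e^{t} e^{4 e^{t} - 4}
M^(2)(0) = 20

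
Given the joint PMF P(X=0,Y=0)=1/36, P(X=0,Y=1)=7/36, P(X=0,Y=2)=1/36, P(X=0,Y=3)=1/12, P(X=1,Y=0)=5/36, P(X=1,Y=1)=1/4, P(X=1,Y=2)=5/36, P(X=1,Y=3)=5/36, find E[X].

First find marginal of X:
P(X=0) = 1/3
P(X=1) = 2/3
E[X] = 0 × 1/3 + 1 × 2/3 = 2/3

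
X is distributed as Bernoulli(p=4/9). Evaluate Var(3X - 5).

For X ~ Bernoulli(p=4/9):
Var(X) = \frac{20}{81}
Var(3X - 5) = (3)² × Var(X) = 9 × \frac{20}{81} = \frac{20}{9}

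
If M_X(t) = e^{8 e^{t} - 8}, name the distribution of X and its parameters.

The MGF M(t) = e^{8 e^{t} - 8} is the standard form for the Poisson distribution.
Comparing with the known MGF formula identifies: Poisson(λ=8)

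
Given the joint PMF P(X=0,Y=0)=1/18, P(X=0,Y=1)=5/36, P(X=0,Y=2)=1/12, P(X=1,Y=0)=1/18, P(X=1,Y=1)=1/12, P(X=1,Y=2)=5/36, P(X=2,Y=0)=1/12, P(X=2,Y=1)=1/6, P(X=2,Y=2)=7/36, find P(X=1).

P(X=1) = P(X=1,Y=0) + P(X=1,Y=1) + P(X=1,Y=2)
= 1/18 + 1/12 + 5/36
= 5/18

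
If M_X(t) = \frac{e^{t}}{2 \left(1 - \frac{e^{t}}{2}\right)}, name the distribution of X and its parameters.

The MGF M(t) = \frac{e^{t}}{2 \left(1 - \frac{e^{t}}{2}\right)} is the standard form for the Geometric distribution.
Comparing with the known MGF formula identifies: Geometric(p=1/2), X = trial number of first success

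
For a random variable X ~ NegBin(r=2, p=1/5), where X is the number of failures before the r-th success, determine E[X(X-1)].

E[X(X-1)] = E[X² - X] = E[X²] - E[X]
E[X] = 8
E[X²] = Var(X) + (E[X])² = 40 + (8)² = 104
E[X(X-1)] = 104 - 8 = 96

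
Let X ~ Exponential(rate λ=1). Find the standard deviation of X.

For X ~ Exponential(rate λ=1):
Var(X) = 1
SD(X) = √(Var(X)) = √(1) = 1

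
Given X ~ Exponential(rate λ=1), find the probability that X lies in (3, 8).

P(3 < X < 8) = ∫_{3}^{8} f(x) dx
where f(x) = e^{- x}
= - \frac{1 - e^{5}}{e^{8}}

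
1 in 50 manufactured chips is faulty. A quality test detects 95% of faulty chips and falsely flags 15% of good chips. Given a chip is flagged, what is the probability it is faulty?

Let D = the rare event, + = positive/flagged.
P(D) = 1/50
P(+|D) = 95/100 = 19/20
P(+|D') = 15/100 = 3/20
P(+) = P(+|D)P(D) + P(+|D')P(D')
     = \frac{19}{20} × \frac{1}{50} + \frac{3}{20} × \frac{49}{50}
     = \frac{83}{500}
P(D|+) = P(+|D)P(D)/P(+) = \frac{19}{166}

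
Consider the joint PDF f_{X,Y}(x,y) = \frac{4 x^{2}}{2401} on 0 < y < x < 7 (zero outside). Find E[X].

f_X(x) = ∫_0^x \frac{4 x^{2}}{2401} dy = \frac{4 x^{3}}{2401}
E[X] = ∫_0^7 x × (\frac{4 x^{3}}{2401}) dx = \frac{28}{5}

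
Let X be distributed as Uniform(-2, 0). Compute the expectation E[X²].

Using the identity E[X²] = Var(X) + (E[X])²:
E[X] = -1
Var(X) = \frac{1}{3}
E[X²] = \frac{1}{3} + (-1)²
= \frac{4}{3}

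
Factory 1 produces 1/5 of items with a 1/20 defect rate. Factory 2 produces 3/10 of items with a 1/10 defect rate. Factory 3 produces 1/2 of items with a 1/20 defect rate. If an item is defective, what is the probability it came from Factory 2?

Using Bayes' theorem:
P(F1) = 1/5, P(D|F1) = 1/20
P(F2) = 3/10, P(D|F2) = 1/10
P(F3) = 1/2, P(D|F3) = 1/20
P(D) = P(D|F1)P(F1) + P(D|F2)P(F2) + P(D|F3)P(F3)
     = \frac{13}{200}
P(F2|D) = P(D|F2)P(F2) / P(D)
= \frac{6}{13}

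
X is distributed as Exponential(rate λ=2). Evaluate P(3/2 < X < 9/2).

P(3/2 < X < 9/2) = ∫_{3/2}^{9/2} f(x) dx
where f(x) = 2 e^{- 2 x}
= - \frac{1 - e^{6}}{e^{9}}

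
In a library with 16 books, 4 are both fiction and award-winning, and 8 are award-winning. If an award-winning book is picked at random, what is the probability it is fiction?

P(A ∩ B) = 4/16 = 1/4
P(B) = 8/16 = 1/2
P(A|B) = P(A ∩ B) / P(B) = (1/4) / (1/2) = 1/2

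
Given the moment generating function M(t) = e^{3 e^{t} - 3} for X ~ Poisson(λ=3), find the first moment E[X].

To find E[X], compute M^(1)(0):
M^(1)(t) = 3 e^{t} e^{3 e^{t} - 3}
M^(1)(0) = 3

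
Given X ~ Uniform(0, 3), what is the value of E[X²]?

Using the identity E[X²] = Var(X) + (E[X])²:
E[X] = \frac{3}{2}
Var(X) = \frac{3}{4}
E[X²] = \frac{3}{4} + (\frac{3}{2})²
= 3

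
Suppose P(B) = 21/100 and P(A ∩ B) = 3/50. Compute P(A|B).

P(A|B) = P(A ∩ B) / P(B)
= (3/50) / (21/100)
= 2/7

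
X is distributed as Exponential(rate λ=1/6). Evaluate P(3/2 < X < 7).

P(3/2 < X < 7) = ∫_{3/2}^{7} f(x) dx
where f(x) = \frac{e^{- \frac{x}{6}}}{6}
= - \frac{1}{e^{\frac{7}{6}}} + e^{- \frac{1}{4}}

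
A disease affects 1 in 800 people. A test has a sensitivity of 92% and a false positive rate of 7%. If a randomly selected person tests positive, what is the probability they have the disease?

Let D = the rare event, + = positive/flagged.
P(D) = 1/800
P(+|D) = 92/100 = 23/25
P(+|D') = 7/100
P(+) = P(+|D)P(D) + P(+|D')P(D')
     = \frac{23}{25} × \frac{1}{800} + \frac{7}{100} × \frac{799}{800}
     = \frac{1137}{16000}
P(D|+) = P(+|D)P(D)/P(+) = \frac{92}{5685}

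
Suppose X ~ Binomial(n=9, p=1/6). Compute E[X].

For X ~ Binomial(n=9, p=1/6), the expected value is:
E[X] = \frac{3}{2}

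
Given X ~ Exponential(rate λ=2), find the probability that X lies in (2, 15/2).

P(2 < X < 15/2) = ∫_{2}^{15/2} f(x) dx
where f(x) = 2 e^{- 2 x}
= - \frac{1 - e^{11}}{e^{15}}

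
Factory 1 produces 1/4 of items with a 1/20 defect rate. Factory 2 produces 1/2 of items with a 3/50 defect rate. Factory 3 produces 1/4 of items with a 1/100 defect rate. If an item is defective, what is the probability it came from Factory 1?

Using Bayes' theorem:
P(F1) = 1/4, P(D|F1) = 1/20
P(F2) = 1/2, P(D|F2) = 3/50
P(F3) = 1/4, P(D|F3) = 1/100
P(D) = P(D|F1)P(F1) + P(D|F2)P(F2) + P(D|F3)P(F3)
     = \frac{9}{200}
P(F1|D) = P(D|F1)P(F1) / P(D)
= \frac{5}{18}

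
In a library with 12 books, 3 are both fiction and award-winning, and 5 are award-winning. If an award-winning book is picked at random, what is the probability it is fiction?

P(A ∩ B) = 3/12 = 1/4
P(B) = 5/12
P(A|B) = P(A ∩ B) / P(B) = (1/4) / (5/12) = 3/5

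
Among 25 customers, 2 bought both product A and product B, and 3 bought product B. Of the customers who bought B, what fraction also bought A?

P(A ∩ B) = 2/25
P(B) = 3/25
P(A|B) = P(A ∩ B) / P(B) = (2/25) / (3/25) = 2/3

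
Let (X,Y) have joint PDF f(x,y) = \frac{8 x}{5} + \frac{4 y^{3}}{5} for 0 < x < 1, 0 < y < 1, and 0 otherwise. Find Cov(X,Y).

E[XY] = ∫∫ xy × f(x,y) dx dy = \frac{26}{75}
E[X] = \frac{19}{30}
E[Y] = \frac{14}{25}
Cov(X,Y) = E[XY] - E[X]E[Y] = - \frac{1}{125}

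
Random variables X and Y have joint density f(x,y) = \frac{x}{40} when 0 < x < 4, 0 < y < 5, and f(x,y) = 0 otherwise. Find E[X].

f_X(x) = ∫_0^5 \frac{x}{40} dy = \frac{x}{8}
E[X] = ∫_0^4 x × (\frac{x}{8}) dx = \frac{8}{3}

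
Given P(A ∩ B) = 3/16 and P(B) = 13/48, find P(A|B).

P(A|B) = P(A ∩ B) / P(B)
= (3/16) / (13/48)
= 9/13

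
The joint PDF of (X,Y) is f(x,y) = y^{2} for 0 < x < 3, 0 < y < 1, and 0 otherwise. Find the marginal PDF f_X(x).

f_X(x) = ∫_0^1 f(x,y) dy
= ∫_0^1 y^{2} dy
= \frac{1}{3} for 0 < x < 3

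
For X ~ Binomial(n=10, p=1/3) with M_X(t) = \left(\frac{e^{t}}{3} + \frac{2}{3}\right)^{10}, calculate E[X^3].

To find E[X^3], compute M^(3)(0):
M^(1)(t) = \frac{10 \left(\frac{e^{t}}{3} + \frac{2}{3}\right)^{9} e^{t}}{3}
M^(2)(t) = \frac{10 \left(\frac{e^{t}}{3} + \frac{2}{3}\right)^{9} e^{t}}{3} + 10 \left(\frac{e^{t}}{3} + \frac{2}{3}\right)^{8} e^{2 t}
M^(3)(t) = \frac{10 \left(\frac{e^{t}}{3} + \frac{2}{3}\right)^{9} e^{t}}{3} + 30 \left(\frac{e^{t}}{3} + \frac{2}{3}\right)^{8} e^{2 t} + \frac{80 \left(\frac{e^{t}}{3} + \frac{2}{3}\right)^{7} e^{3 t}}{3}
M^(3)(0) = 60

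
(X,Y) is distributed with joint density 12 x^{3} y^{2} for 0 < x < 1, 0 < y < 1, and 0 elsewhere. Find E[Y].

E[Y] = ∫_0^1 ∫_0^1 y × f(x,y) dx dy
= \frac{3}{4}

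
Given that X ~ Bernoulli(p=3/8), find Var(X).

For X ~ Bernoulli(p=3/8):
Var(X) = \frac{15}{64}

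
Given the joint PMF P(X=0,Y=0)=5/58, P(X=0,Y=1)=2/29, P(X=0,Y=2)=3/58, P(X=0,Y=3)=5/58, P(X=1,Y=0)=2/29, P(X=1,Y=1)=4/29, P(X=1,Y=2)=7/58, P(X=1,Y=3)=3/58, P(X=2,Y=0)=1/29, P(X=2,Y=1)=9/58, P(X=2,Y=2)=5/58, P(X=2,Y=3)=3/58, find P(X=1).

P(X=1) = P(X=1,Y=0) + P(X=1,Y=1) + P(X=1,Y=2) + P(X=1,Y=3)
= 2/29 + 4/29 + 7/58 + 3/58
= 11/29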